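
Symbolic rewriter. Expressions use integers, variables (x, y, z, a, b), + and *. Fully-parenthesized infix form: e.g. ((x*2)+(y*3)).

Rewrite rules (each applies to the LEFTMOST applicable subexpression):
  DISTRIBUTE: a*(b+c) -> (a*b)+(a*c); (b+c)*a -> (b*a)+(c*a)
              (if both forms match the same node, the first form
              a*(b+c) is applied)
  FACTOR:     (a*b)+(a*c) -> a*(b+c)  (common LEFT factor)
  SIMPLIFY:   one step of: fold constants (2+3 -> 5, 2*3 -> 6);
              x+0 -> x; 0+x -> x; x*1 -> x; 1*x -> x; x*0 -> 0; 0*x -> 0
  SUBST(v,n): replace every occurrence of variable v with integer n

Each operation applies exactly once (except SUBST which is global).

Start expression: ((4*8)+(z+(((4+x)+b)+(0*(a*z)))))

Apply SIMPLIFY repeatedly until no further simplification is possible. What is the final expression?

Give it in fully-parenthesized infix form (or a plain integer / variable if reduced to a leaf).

Answer: (32+(z+((4+x)+b)))

Derivation:
Start: ((4*8)+(z+(((4+x)+b)+(0*(a*z)))))
Step 1: at L: (4*8) -> 32; overall: ((4*8)+(z+(((4+x)+b)+(0*(a*z))))) -> (32+(z+(((4+x)+b)+(0*(a*z)))))
Step 2: at RRR: (0*(a*z)) -> 0; overall: (32+(z+(((4+x)+b)+(0*(a*z))))) -> (32+(z+(((4+x)+b)+0)))
Step 3: at RR: (((4+x)+b)+0) -> ((4+x)+b); overall: (32+(z+(((4+x)+b)+0))) -> (32+(z+((4+x)+b)))
Fixed point: (32+(z+((4+x)+b)))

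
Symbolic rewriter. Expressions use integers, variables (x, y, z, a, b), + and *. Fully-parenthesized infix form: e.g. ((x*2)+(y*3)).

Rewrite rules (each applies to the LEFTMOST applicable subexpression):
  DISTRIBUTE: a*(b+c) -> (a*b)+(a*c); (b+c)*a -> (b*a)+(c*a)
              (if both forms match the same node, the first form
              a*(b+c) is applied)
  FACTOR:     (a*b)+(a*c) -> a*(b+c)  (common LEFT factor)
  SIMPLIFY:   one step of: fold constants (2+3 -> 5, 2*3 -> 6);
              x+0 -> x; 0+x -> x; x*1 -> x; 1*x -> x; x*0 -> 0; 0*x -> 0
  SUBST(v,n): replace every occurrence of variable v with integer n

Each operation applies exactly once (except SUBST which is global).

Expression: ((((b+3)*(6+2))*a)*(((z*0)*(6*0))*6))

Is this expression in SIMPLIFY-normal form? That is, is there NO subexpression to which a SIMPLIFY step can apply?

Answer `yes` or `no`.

Answer: no

Derivation:
Expression: ((((b+3)*(6+2))*a)*(((z*0)*(6*0))*6))
Scanning for simplifiable subexpressions (pre-order)...
  at root: ((((b+3)*(6+2))*a)*(((z*0)*(6*0))*6)) (not simplifiable)
  at L: (((b+3)*(6+2))*a) (not simplifiable)
  at LL: ((b+3)*(6+2)) (not simplifiable)
  at LLL: (b+3) (not simplifiable)
  at LLR: (6+2) (SIMPLIFIABLE)
  at R: (((z*0)*(6*0))*6) (not simplifiable)
  at RL: ((z*0)*(6*0)) (not simplifiable)
  at RLL: (z*0) (SIMPLIFIABLE)
  at RLR: (6*0) (SIMPLIFIABLE)
Found simplifiable subexpr at path LLR: (6+2)
One SIMPLIFY step would give: ((((b+3)*8)*a)*(((z*0)*(6*0))*6))
-> NOT in normal form.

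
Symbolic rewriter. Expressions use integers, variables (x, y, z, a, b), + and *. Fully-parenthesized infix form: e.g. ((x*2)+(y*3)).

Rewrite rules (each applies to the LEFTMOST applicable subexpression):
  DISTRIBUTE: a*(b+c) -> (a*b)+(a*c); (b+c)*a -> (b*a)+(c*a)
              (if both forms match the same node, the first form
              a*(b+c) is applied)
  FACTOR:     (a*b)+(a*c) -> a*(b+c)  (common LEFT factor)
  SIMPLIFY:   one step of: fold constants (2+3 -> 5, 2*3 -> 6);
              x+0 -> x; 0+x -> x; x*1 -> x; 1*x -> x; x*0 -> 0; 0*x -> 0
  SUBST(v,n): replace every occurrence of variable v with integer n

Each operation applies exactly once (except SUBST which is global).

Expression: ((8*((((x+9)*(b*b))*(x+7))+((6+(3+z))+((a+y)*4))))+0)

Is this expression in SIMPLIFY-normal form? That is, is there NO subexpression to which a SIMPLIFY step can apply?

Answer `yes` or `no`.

Expression: ((8*((((x+9)*(b*b))*(x+7))+((6+(3+z))+((a+y)*4))))+0)
Scanning for simplifiable subexpressions (pre-order)...
  at root: ((8*((((x+9)*(b*b))*(x+7))+((6+(3+z))+((a+y)*4))))+0) (SIMPLIFIABLE)
  at L: (8*((((x+9)*(b*b))*(x+7))+((6+(3+z))+((a+y)*4)))) (not simplifiable)
  at LR: ((((x+9)*(b*b))*(x+7))+((6+(3+z))+((a+y)*4))) (not simplifiable)
  at LRL: (((x+9)*(b*b))*(x+7)) (not simplifiable)
  at LRLL: ((x+9)*(b*b)) (not simplifiable)
  at LRLLL: (x+9) (not simplifiable)
  at LRLLR: (b*b) (not simplifiable)
  at LRLR: (x+7) (not simplifiable)
  at LRR: ((6+(3+z))+((a+y)*4)) (not simplifiable)
  at LRRL: (6+(3+z)) (not simplifiable)
  at LRRLR: (3+z) (not simplifiable)
  at LRRR: ((a+y)*4) (not simplifiable)
  at LRRRL: (a+y) (not simplifiable)
Found simplifiable subexpr at path root: ((8*((((x+9)*(b*b))*(x+7))+((6+(3+z))+((a+y)*4))))+0)
One SIMPLIFY step would give: (8*((((x+9)*(b*b))*(x+7))+((6+(3+z))+((a+y)*4))))
-> NOT in normal form.

Answer: no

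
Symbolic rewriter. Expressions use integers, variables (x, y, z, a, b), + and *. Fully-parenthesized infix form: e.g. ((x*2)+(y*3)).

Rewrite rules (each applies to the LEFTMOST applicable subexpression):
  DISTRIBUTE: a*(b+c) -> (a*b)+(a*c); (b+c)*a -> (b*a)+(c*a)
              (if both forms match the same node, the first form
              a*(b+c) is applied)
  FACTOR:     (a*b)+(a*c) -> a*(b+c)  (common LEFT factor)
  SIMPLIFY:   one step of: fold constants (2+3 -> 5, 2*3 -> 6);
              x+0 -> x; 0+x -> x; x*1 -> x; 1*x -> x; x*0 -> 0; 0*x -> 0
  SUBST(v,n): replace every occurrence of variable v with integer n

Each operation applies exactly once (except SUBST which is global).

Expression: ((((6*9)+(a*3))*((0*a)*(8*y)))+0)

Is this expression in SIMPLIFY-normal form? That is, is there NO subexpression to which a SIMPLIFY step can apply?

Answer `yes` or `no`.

Expression: ((((6*9)+(a*3))*((0*a)*(8*y)))+0)
Scanning for simplifiable subexpressions (pre-order)...
  at root: ((((6*9)+(a*3))*((0*a)*(8*y)))+0) (SIMPLIFIABLE)
  at L: (((6*9)+(a*3))*((0*a)*(8*y))) (not simplifiable)
  at LL: ((6*9)+(a*3)) (not simplifiable)
  at LLL: (6*9) (SIMPLIFIABLE)
  at LLR: (a*3) (not simplifiable)
  at LR: ((0*a)*(8*y)) (not simplifiable)
  at LRL: (0*a) (SIMPLIFIABLE)
  at LRR: (8*y) (not simplifiable)
Found simplifiable subexpr at path root: ((((6*9)+(a*3))*((0*a)*(8*y)))+0)
One SIMPLIFY step would give: (((6*9)+(a*3))*((0*a)*(8*y)))
-> NOT in normal form.

Answer: no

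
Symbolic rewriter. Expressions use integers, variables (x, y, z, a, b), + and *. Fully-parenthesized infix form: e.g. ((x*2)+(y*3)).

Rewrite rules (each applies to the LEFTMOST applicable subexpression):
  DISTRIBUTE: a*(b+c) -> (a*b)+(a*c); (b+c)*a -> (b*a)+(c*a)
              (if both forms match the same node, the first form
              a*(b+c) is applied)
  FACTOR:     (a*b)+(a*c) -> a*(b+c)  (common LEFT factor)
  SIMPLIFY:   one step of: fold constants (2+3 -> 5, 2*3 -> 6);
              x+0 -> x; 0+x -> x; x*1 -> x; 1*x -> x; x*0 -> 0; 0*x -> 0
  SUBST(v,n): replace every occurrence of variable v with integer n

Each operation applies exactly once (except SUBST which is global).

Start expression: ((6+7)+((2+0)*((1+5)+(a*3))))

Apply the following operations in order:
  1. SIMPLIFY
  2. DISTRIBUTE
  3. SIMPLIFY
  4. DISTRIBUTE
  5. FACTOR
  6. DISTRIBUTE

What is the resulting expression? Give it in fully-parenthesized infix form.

Answer: (13+(((2*1)+(2*5))+((2+0)*(a*3))))

Derivation:
Start: ((6+7)+((2+0)*((1+5)+(a*3))))
Apply SIMPLIFY at L (target: (6+7)): ((6+7)+((2+0)*((1+5)+(a*3)))) -> (13+((2+0)*((1+5)+(a*3))))
Apply DISTRIBUTE at R (target: ((2+0)*((1+5)+(a*3)))): (13+((2+0)*((1+5)+(a*3)))) -> (13+(((2+0)*(1+5))+((2+0)*(a*3))))
Apply SIMPLIFY at RLL (target: (2+0)): (13+(((2+0)*(1+5))+((2+0)*(a*3)))) -> (13+((2*(1+5))+((2+0)*(a*3))))
Apply DISTRIBUTE at RL (target: (2*(1+5))): (13+((2*(1+5))+((2+0)*(a*3)))) -> (13+(((2*1)+(2*5))+((2+0)*(a*3))))
Apply FACTOR at RL (target: ((2*1)+(2*5))): (13+(((2*1)+(2*5))+((2+0)*(a*3)))) -> (13+((2*(1+5))+((2+0)*(a*3))))
Apply DISTRIBUTE at RL (target: (2*(1+5))): (13+((2*(1+5))+((2+0)*(a*3)))) -> (13+(((2*1)+(2*5))+((2+0)*(a*3))))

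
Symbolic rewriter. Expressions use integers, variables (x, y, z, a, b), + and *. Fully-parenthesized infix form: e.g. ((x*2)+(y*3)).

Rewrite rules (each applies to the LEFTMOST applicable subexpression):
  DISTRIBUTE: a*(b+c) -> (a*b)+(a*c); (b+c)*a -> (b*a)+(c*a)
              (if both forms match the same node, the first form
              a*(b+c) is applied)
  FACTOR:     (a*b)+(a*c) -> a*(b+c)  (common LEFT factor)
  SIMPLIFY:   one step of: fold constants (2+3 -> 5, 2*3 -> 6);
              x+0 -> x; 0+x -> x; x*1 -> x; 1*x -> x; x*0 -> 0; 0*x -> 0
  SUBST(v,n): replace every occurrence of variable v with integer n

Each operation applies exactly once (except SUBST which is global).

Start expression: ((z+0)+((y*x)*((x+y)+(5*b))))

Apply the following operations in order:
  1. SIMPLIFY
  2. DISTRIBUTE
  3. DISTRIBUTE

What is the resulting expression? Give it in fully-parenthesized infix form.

Start: ((z+0)+((y*x)*((x+y)+(5*b))))
Apply SIMPLIFY at L (target: (z+0)): ((z+0)+((y*x)*((x+y)+(5*b)))) -> (z+((y*x)*((x+y)+(5*b))))
Apply DISTRIBUTE at R (target: ((y*x)*((x+y)+(5*b)))): (z+((y*x)*((x+y)+(5*b)))) -> (z+(((y*x)*(x+y))+((y*x)*(5*b))))
Apply DISTRIBUTE at RL (target: ((y*x)*(x+y))): (z+(((y*x)*(x+y))+((y*x)*(5*b)))) -> (z+((((y*x)*x)+((y*x)*y))+((y*x)*(5*b))))

Answer: (z+((((y*x)*x)+((y*x)*y))+((y*x)*(5*b))))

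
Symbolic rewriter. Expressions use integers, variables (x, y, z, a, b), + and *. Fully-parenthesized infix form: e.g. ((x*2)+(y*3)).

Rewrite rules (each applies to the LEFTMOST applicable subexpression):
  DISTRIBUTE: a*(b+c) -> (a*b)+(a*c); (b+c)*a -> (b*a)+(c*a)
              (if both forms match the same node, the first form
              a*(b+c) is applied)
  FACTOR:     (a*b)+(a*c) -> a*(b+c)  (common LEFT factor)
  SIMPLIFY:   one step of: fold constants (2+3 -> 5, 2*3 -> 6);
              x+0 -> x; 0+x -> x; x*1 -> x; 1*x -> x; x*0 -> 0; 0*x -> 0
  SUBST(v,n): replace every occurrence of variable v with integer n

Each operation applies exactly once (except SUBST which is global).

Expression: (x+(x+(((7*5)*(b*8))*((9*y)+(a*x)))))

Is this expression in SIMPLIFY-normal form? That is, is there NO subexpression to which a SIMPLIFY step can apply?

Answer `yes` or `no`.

Answer: no

Derivation:
Expression: (x+(x+(((7*5)*(b*8))*((9*y)+(a*x)))))
Scanning for simplifiable subexpressions (pre-order)...
  at root: (x+(x+(((7*5)*(b*8))*((9*y)+(a*x))))) (not simplifiable)
  at R: (x+(((7*5)*(b*8))*((9*y)+(a*x)))) (not simplifiable)
  at RR: (((7*5)*(b*8))*((9*y)+(a*x))) (not simplifiable)
  at RRL: ((7*5)*(b*8)) (not simplifiable)
  at RRLL: (7*5) (SIMPLIFIABLE)
  at RRLR: (b*8) (not simplifiable)
  at RRR: ((9*y)+(a*x)) (not simplifiable)
  at RRRL: (9*y) (not simplifiable)
  at RRRR: (a*x) (not simplifiable)
Found simplifiable subexpr at path RRLL: (7*5)
One SIMPLIFY step would give: (x+(x+((35*(b*8))*((9*y)+(a*x)))))
-> NOT in normal form.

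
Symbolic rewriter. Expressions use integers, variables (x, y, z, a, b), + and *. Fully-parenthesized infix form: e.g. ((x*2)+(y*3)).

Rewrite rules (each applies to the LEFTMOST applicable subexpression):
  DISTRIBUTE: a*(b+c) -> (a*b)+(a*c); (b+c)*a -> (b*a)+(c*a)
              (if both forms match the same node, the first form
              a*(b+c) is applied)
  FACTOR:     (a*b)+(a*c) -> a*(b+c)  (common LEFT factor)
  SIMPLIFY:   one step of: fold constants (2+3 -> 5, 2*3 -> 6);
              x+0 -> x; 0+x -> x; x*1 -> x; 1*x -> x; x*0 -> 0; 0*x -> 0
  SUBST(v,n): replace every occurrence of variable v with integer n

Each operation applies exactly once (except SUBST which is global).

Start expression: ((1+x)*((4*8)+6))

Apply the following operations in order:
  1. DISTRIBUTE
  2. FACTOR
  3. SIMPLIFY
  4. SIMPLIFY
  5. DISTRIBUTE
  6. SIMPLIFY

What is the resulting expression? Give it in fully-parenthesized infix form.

Start: ((1+x)*((4*8)+6))
Apply DISTRIBUTE at root (target: ((1+x)*((4*8)+6))): ((1+x)*((4*8)+6)) -> (((1+x)*(4*8))+((1+x)*6))
Apply FACTOR at root (target: (((1+x)*(4*8))+((1+x)*6))): (((1+x)*(4*8))+((1+x)*6)) -> ((1+x)*((4*8)+6))
Apply SIMPLIFY at RL (target: (4*8)): ((1+x)*((4*8)+6)) -> ((1+x)*(32+6))
Apply SIMPLIFY at R (target: (32+6)): ((1+x)*(32+6)) -> ((1+x)*38)
Apply DISTRIBUTE at root (target: ((1+x)*38)): ((1+x)*38) -> ((1*38)+(x*38))
Apply SIMPLIFY at L (target: (1*38)): ((1*38)+(x*38)) -> (38+(x*38))

Answer: (38+(x*38))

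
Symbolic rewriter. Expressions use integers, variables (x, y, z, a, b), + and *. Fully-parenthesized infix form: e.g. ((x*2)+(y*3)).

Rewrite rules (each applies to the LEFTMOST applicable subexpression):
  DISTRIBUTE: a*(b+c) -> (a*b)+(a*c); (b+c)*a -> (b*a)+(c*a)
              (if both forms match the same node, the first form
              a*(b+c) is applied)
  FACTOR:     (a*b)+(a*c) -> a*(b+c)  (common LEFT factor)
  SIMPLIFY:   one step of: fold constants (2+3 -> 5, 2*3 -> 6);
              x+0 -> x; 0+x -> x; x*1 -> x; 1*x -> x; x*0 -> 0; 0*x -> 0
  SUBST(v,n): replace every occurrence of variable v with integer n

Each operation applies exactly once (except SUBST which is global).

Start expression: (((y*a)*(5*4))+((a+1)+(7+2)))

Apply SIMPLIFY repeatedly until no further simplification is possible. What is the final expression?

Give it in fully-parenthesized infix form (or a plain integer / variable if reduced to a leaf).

Answer: (((y*a)*20)+((a+1)+9))

Derivation:
Start: (((y*a)*(5*4))+((a+1)+(7+2)))
Step 1: at LR: (5*4) -> 20; overall: (((y*a)*(5*4))+((a+1)+(7+2))) -> (((y*a)*20)+((a+1)+(7+2)))
Step 2: at RR: (7+2) -> 9; overall: (((y*a)*20)+((a+1)+(7+2))) -> (((y*a)*20)+((a+1)+9))
Fixed point: (((y*a)*20)+((a+1)+9))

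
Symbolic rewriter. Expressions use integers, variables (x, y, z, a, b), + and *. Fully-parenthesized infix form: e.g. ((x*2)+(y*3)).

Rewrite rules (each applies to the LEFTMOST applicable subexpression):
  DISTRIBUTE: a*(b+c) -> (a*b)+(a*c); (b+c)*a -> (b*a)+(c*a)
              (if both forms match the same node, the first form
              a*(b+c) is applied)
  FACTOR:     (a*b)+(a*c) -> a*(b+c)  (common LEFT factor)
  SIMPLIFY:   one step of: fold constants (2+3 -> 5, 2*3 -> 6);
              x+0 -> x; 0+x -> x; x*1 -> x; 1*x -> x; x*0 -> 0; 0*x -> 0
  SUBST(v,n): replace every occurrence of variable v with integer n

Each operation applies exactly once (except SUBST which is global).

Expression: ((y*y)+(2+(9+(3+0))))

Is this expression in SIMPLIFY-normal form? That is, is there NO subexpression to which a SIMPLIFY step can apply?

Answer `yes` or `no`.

Expression: ((y*y)+(2+(9+(3+0))))
Scanning for simplifiable subexpressions (pre-order)...
  at root: ((y*y)+(2+(9+(3+0)))) (not simplifiable)
  at L: (y*y) (not simplifiable)
  at R: (2+(9+(3+0))) (not simplifiable)
  at RR: (9+(3+0)) (not simplifiable)
  at RRR: (3+0) (SIMPLIFIABLE)
Found simplifiable subexpr at path RRR: (3+0)
One SIMPLIFY step would give: ((y*y)+(2+(9+3)))
-> NOT in normal form.

Answer: no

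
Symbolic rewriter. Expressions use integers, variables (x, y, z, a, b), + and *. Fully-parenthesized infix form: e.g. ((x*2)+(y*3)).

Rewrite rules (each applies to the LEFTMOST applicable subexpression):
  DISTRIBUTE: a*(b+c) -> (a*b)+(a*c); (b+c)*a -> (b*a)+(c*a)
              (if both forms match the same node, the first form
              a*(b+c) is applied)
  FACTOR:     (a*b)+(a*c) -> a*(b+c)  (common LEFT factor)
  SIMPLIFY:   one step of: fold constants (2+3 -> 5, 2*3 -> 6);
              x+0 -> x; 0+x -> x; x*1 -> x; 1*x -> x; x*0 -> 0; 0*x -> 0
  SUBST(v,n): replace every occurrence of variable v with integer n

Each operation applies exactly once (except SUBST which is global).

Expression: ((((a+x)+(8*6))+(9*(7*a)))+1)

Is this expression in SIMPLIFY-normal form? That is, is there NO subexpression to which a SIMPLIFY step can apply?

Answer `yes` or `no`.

Expression: ((((a+x)+(8*6))+(9*(7*a)))+1)
Scanning for simplifiable subexpressions (pre-order)...
  at root: ((((a+x)+(8*6))+(9*(7*a)))+1) (not simplifiable)
  at L: (((a+x)+(8*6))+(9*(7*a))) (not simplifiable)
  at LL: ((a+x)+(8*6)) (not simplifiable)
  at LLL: (a+x) (not simplifiable)
  at LLR: (8*6) (SIMPLIFIABLE)
  at LR: (9*(7*a)) (not simplifiable)
  at LRR: (7*a) (not simplifiable)
Found simplifiable subexpr at path LLR: (8*6)
One SIMPLIFY step would give: ((((a+x)+48)+(9*(7*a)))+1)
-> NOT in normal form.

Answer: no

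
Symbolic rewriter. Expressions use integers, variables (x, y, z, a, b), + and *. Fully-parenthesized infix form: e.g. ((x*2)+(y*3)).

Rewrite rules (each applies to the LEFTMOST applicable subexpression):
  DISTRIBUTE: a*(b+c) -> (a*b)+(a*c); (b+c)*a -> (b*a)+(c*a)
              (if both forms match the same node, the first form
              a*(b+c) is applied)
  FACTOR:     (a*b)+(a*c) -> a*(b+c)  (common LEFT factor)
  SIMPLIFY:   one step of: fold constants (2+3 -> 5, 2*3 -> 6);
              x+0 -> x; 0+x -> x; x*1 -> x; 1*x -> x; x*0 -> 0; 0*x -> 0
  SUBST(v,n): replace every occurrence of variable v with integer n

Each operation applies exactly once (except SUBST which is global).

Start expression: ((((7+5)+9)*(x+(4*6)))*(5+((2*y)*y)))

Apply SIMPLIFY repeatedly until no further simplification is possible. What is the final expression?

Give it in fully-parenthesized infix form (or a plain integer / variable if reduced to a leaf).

Answer: ((21*(x+24))*(5+((2*y)*y)))

Derivation:
Start: ((((7+5)+9)*(x+(4*6)))*(5+((2*y)*y)))
Step 1: at LLL: (7+5) -> 12; overall: ((((7+5)+9)*(x+(4*6)))*(5+((2*y)*y))) -> (((12+9)*(x+(4*6)))*(5+((2*y)*y)))
Step 2: at LL: (12+9) -> 21; overall: (((12+9)*(x+(4*6)))*(5+((2*y)*y))) -> ((21*(x+(4*6)))*(5+((2*y)*y)))
Step 3: at LRR: (4*6) -> 24; overall: ((21*(x+(4*6)))*(5+((2*y)*y))) -> ((21*(x+24))*(5+((2*y)*y)))
Fixed point: ((21*(x+24))*(5+((2*y)*y)))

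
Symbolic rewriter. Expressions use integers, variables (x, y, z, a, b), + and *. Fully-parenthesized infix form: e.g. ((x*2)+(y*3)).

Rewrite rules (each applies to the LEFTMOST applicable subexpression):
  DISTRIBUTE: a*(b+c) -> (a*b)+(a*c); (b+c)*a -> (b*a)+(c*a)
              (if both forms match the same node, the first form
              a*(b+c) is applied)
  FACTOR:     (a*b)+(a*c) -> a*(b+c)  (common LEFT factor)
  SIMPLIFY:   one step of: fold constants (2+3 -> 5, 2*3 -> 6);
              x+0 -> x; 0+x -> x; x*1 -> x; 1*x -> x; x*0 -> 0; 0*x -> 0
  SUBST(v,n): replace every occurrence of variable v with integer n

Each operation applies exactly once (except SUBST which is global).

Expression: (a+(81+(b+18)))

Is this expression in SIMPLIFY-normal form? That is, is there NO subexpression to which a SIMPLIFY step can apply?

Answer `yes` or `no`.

Answer: yes

Derivation:
Expression: (a+(81+(b+18)))
Scanning for simplifiable subexpressions (pre-order)...
  at root: (a+(81+(b+18))) (not simplifiable)
  at R: (81+(b+18)) (not simplifiable)
  at RR: (b+18) (not simplifiable)
Result: no simplifiable subexpression found -> normal form.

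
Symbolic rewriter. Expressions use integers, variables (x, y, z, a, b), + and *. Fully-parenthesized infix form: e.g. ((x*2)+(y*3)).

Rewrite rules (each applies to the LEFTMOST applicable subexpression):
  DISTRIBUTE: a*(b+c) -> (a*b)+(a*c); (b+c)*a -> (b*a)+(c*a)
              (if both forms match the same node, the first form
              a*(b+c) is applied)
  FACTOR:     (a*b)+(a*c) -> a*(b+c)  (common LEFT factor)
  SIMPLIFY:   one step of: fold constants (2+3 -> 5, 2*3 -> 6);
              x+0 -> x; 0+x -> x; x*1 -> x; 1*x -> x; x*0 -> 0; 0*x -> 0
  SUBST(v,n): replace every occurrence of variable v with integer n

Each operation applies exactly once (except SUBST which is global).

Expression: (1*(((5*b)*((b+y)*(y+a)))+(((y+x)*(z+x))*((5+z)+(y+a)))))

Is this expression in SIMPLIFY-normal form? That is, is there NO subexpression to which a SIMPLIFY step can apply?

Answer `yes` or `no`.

Expression: (1*(((5*b)*((b+y)*(y+a)))+(((y+x)*(z+x))*((5+z)+(y+a)))))
Scanning for simplifiable subexpressions (pre-order)...
  at root: (1*(((5*b)*((b+y)*(y+a)))+(((y+x)*(z+x))*((5+z)+(y+a))))) (SIMPLIFIABLE)
  at R: (((5*b)*((b+y)*(y+a)))+(((y+x)*(z+x))*((5+z)+(y+a)))) (not simplifiable)
  at RL: ((5*b)*((b+y)*(y+a))) (not simplifiable)
  at RLL: (5*b) (not simplifiable)
  at RLR: ((b+y)*(y+a)) (not simplifiable)
  at RLRL: (b+y) (not simplifiable)
  at RLRR: (y+a) (not simplifiable)
  at RR: (((y+x)*(z+x))*((5+z)+(y+a))) (not simplifiable)
  at RRL: ((y+x)*(z+x)) (not simplifiable)
  at RRLL: (y+x) (not simplifiable)
  at RRLR: (z+x) (not simplifiable)
  at RRR: ((5+z)+(y+a)) (not simplifiable)
  at RRRL: (5+z) (not simplifiable)
  at RRRR: (y+a) (not simplifiable)
Found simplifiable subexpr at path root: (1*(((5*b)*((b+y)*(y+a)))+(((y+x)*(z+x))*((5+z)+(y+a)))))
One SIMPLIFY step would give: (((5*b)*((b+y)*(y+a)))+(((y+x)*(z+x))*((5+z)+(y+a))))
-> NOT in normal form.

Answer: no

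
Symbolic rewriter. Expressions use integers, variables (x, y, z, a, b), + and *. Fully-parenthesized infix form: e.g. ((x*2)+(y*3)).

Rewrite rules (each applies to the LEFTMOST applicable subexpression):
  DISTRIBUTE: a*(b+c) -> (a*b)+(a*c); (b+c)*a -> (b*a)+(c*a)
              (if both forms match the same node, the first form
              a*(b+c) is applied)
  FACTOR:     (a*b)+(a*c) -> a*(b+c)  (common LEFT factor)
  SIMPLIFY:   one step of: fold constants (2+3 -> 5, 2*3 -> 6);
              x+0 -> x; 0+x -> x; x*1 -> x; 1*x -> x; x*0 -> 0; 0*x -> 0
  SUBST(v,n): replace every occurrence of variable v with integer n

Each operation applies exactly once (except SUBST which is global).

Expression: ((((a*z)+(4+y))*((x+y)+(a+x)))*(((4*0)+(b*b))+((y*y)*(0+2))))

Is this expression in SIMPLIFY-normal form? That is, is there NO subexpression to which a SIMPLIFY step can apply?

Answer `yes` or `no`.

Answer: no

Derivation:
Expression: ((((a*z)+(4+y))*((x+y)+(a+x)))*(((4*0)+(b*b))+((y*y)*(0+2))))
Scanning for simplifiable subexpressions (pre-order)...
  at root: ((((a*z)+(4+y))*((x+y)+(a+x)))*(((4*0)+(b*b))+((y*y)*(0+2)))) (not simplifiable)
  at L: (((a*z)+(4+y))*((x+y)+(a+x))) (not simplifiable)
  at LL: ((a*z)+(4+y)) (not simplifiable)
  at LLL: (a*z) (not simplifiable)
  at LLR: (4+y) (not simplifiable)
  at LR: ((x+y)+(a+x)) (not simplifiable)
  at LRL: (x+y) (not simplifiable)
  at LRR: (a+x) (not simplifiable)
  at R: (((4*0)+(b*b))+((y*y)*(0+2))) (not simplifiable)
  at RL: ((4*0)+(b*b)) (not simplifiable)
  at RLL: (4*0) (SIMPLIFIABLE)
  at RLR: (b*b) (not simplifiable)
  at RR: ((y*y)*(0+2)) (not simplifiable)
  at RRL: (y*y) (not simplifiable)
  at RRR: (0+2) (SIMPLIFIABLE)
Found simplifiable subexpr at path RLL: (4*0)
One SIMPLIFY step would give: ((((a*z)+(4+y))*((x+y)+(a+x)))*((0+(b*b))+((y*y)*(0+2))))
-> NOT in normal form.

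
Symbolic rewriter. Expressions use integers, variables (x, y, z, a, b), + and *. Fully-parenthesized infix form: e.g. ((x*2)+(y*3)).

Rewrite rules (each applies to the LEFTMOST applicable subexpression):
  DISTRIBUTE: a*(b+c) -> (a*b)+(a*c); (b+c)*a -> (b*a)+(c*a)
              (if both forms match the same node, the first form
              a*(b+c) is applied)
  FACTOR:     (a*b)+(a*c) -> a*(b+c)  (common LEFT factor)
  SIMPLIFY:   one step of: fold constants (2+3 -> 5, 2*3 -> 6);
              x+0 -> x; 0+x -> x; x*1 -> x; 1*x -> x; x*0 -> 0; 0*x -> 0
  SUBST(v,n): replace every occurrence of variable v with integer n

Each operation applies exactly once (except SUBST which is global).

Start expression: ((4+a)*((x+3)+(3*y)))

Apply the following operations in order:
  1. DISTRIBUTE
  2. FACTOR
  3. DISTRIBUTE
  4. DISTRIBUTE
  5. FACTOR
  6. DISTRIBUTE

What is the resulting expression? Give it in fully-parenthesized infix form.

Answer: ((((4+a)*x)+((4+a)*3))+((4+a)*(3*y)))

Derivation:
Start: ((4+a)*((x+3)+(3*y)))
Apply DISTRIBUTE at root (target: ((4+a)*((x+3)+(3*y)))): ((4+a)*((x+3)+(3*y))) -> (((4+a)*(x+3))+((4+a)*(3*y)))
Apply FACTOR at root (target: (((4+a)*(x+3))+((4+a)*(3*y)))): (((4+a)*(x+3))+((4+a)*(3*y))) -> ((4+a)*((x+3)+(3*y)))
Apply DISTRIBUTE at root (target: ((4+a)*((x+3)+(3*y)))): ((4+a)*((x+3)+(3*y))) -> (((4+a)*(x+3))+((4+a)*(3*y)))
Apply DISTRIBUTE at L (target: ((4+a)*(x+3))): (((4+a)*(x+3))+((4+a)*(3*y))) -> ((((4+a)*x)+((4+a)*3))+((4+a)*(3*y)))
Apply FACTOR at L (target: (((4+a)*x)+((4+a)*3))): ((((4+a)*x)+((4+a)*3))+((4+a)*(3*y))) -> (((4+a)*(x+3))+((4+a)*(3*y)))
Apply DISTRIBUTE at L (target: ((4+a)*(x+3))): (((4+a)*(x+3))+((4+a)*(3*y))) -> ((((4+a)*x)+((4+a)*3))+((4+a)*(3*y)))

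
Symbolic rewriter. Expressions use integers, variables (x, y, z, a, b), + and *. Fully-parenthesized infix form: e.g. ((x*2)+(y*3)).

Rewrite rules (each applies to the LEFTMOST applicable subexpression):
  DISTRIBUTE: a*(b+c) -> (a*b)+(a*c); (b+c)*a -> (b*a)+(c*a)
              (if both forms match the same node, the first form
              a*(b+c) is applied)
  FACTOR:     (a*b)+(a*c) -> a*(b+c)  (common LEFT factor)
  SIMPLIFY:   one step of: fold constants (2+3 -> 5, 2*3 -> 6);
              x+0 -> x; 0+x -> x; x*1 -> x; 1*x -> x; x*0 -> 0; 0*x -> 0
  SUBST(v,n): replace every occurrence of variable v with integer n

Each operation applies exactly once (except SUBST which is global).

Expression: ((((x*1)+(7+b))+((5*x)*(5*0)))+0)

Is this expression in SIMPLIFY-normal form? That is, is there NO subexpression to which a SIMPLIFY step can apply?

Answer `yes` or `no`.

Answer: no

Derivation:
Expression: ((((x*1)+(7+b))+((5*x)*(5*0)))+0)
Scanning for simplifiable subexpressions (pre-order)...
  at root: ((((x*1)+(7+b))+((5*x)*(5*0)))+0) (SIMPLIFIABLE)
  at L: (((x*1)+(7+b))+((5*x)*(5*0))) (not simplifiable)
  at LL: ((x*1)+(7+b)) (not simplifiable)
  at LLL: (x*1) (SIMPLIFIABLE)
  at LLR: (7+b) (not simplifiable)
  at LR: ((5*x)*(5*0)) (not simplifiable)
  at LRL: (5*x) (not simplifiable)
  at LRR: (5*0) (SIMPLIFIABLE)
Found simplifiable subexpr at path root: ((((x*1)+(7+b))+((5*x)*(5*0)))+0)
One SIMPLIFY step would give: (((x*1)+(7+b))+((5*x)*(5*0)))
-> NOT in normal form.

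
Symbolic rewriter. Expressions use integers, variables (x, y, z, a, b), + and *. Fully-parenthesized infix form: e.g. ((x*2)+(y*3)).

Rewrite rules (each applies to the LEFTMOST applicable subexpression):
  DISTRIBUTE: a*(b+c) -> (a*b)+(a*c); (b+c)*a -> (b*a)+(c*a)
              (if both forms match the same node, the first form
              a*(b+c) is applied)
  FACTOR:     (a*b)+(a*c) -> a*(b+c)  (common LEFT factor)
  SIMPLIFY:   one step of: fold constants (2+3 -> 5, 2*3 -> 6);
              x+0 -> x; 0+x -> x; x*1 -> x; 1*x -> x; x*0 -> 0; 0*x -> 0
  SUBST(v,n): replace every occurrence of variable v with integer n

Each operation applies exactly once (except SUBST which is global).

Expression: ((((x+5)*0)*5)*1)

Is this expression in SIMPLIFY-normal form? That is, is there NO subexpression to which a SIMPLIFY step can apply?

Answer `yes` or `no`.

Answer: no

Derivation:
Expression: ((((x+5)*0)*5)*1)
Scanning for simplifiable subexpressions (pre-order)...
  at root: ((((x+5)*0)*5)*1) (SIMPLIFIABLE)
  at L: (((x+5)*0)*5) (not simplifiable)
  at LL: ((x+5)*0) (SIMPLIFIABLE)
  at LLL: (x+5) (not simplifiable)
Found simplifiable subexpr at path root: ((((x+5)*0)*5)*1)
One SIMPLIFY step would give: (((x+5)*0)*5)
-> NOT in normal form.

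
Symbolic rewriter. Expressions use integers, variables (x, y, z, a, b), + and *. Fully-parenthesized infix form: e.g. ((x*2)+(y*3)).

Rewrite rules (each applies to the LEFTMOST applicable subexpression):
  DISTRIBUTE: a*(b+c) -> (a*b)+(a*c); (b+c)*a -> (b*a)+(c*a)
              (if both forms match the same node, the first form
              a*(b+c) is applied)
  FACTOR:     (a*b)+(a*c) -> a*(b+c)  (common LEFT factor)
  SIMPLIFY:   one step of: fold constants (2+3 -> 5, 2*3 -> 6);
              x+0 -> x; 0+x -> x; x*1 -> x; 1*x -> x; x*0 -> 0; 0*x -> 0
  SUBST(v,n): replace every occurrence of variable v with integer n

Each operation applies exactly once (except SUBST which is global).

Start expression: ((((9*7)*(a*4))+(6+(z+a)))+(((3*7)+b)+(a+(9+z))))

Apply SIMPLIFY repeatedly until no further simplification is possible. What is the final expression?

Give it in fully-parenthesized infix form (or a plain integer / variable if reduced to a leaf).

Answer: (((63*(a*4))+(6+(z+a)))+((21+b)+(a+(9+z))))

Derivation:
Start: ((((9*7)*(a*4))+(6+(z+a)))+(((3*7)+b)+(a+(9+z))))
Step 1: at LLL: (9*7) -> 63; overall: ((((9*7)*(a*4))+(6+(z+a)))+(((3*7)+b)+(a+(9+z)))) -> (((63*(a*4))+(6+(z+a)))+(((3*7)+b)+(a+(9+z))))
Step 2: at RLL: (3*7) -> 21; overall: (((63*(a*4))+(6+(z+a)))+(((3*7)+b)+(a+(9+z)))) -> (((63*(a*4))+(6+(z+a)))+((21+b)+(a+(9+z))))
Fixed point: (((63*(a*4))+(6+(z+a)))+((21+b)+(a+(9+z))))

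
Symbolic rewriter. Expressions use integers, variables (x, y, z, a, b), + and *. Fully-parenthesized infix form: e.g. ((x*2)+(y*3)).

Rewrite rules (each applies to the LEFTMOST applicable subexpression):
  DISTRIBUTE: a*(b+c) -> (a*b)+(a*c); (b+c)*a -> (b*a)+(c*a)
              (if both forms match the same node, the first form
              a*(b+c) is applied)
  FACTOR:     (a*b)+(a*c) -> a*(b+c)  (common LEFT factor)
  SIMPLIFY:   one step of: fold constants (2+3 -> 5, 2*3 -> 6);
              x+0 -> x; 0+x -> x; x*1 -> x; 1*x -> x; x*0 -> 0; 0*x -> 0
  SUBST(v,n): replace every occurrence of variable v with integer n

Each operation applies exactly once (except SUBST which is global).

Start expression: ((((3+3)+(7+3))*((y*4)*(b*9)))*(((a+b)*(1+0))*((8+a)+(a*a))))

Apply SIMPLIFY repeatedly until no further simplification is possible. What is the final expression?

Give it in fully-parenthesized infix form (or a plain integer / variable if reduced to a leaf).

Start: ((((3+3)+(7+3))*((y*4)*(b*9)))*(((a+b)*(1+0))*((8+a)+(a*a))))
Step 1: at LLL: (3+3) -> 6; overall: ((((3+3)+(7+3))*((y*4)*(b*9)))*(((a+b)*(1+0))*((8+a)+(a*a)))) -> (((6+(7+3))*((y*4)*(b*9)))*(((a+b)*(1+0))*((8+a)+(a*a))))
Step 2: at LLR: (7+3) -> 10; overall: (((6+(7+3))*((y*4)*(b*9)))*(((a+b)*(1+0))*((8+a)+(a*a)))) -> (((6+10)*((y*4)*(b*9)))*(((a+b)*(1+0))*((8+a)+(a*a))))
Step 3: at LL: (6+10) -> 16; overall: (((6+10)*((y*4)*(b*9)))*(((a+b)*(1+0))*((8+a)+(a*a)))) -> ((16*((y*4)*(b*9)))*(((a+b)*(1+0))*((8+a)+(a*a))))
Step 4: at RLR: (1+0) -> 1; overall: ((16*((y*4)*(b*9)))*(((a+b)*(1+0))*((8+a)+(a*a)))) -> ((16*((y*4)*(b*9)))*(((a+b)*1)*((8+a)+(a*a))))
Step 5: at RL: ((a+b)*1) -> (a+b); overall: ((16*((y*4)*(b*9)))*(((a+b)*1)*((8+a)+(a*a)))) -> ((16*((y*4)*(b*9)))*((a+b)*((8+a)+(a*a))))
Fixed point: ((16*((y*4)*(b*9)))*((a+b)*((8+a)+(a*a))))

Answer: ((16*((y*4)*(b*9)))*((a+b)*((8+a)+(a*a))))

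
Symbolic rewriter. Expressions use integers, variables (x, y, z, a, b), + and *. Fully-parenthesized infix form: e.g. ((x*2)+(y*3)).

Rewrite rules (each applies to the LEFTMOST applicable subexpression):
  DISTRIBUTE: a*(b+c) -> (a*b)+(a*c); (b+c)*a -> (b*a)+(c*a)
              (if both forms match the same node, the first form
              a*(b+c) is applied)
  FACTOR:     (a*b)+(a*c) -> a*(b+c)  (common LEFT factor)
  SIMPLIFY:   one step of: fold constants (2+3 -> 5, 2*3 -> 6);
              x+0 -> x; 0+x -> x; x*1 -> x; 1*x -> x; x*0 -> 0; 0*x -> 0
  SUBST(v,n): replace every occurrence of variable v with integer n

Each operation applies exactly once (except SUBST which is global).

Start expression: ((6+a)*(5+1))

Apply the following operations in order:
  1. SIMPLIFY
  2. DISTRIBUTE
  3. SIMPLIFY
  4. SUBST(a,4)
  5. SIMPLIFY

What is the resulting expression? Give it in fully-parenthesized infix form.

Start: ((6+a)*(5+1))
Apply SIMPLIFY at R (target: (5+1)): ((6+a)*(5+1)) -> ((6+a)*6)
Apply DISTRIBUTE at root (target: ((6+a)*6)): ((6+a)*6) -> ((6*6)+(a*6))
Apply SIMPLIFY at L (target: (6*6)): ((6*6)+(a*6)) -> (36+(a*6))
Apply SUBST(a,4): (36+(a*6)) -> (36+(4*6))
Apply SIMPLIFY at R (target: (4*6)): (36+(4*6)) -> (36+24)

Answer: (36+24)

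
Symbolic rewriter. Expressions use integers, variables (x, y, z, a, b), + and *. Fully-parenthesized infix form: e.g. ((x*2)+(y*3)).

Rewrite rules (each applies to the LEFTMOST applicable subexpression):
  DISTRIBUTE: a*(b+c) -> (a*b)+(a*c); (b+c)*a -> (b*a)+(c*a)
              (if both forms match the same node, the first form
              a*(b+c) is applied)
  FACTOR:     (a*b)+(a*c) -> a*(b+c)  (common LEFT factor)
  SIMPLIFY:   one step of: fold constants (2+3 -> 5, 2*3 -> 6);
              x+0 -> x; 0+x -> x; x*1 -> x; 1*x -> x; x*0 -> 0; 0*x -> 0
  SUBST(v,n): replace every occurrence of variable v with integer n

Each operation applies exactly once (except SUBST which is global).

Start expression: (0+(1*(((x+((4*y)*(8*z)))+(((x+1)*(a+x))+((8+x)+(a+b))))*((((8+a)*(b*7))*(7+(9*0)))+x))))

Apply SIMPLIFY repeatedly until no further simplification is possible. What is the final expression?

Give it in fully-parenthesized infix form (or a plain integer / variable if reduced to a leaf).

Start: (0+(1*(((x+((4*y)*(8*z)))+(((x+1)*(a+x))+((8+x)+(a+b))))*((((8+a)*(b*7))*(7+(9*0)))+x))))
Step 1: at root: (0+(1*(((x+((4*y)*(8*z)))+(((x+1)*(a+x))+((8+x)+(a+b))))*((((8+a)*(b*7))*(7+(9*0)))+x)))) -> (1*(((x+((4*y)*(8*z)))+(((x+1)*(a+x))+((8+x)+(a+b))))*((((8+a)*(b*7))*(7+(9*0)))+x))); overall: (0+(1*(((x+((4*y)*(8*z)))+(((x+1)*(a+x))+((8+x)+(a+b))))*((((8+a)*(b*7))*(7+(9*0)))+x)))) -> (1*(((x+((4*y)*(8*z)))+(((x+1)*(a+x))+((8+x)+(a+b))))*((((8+a)*(b*7))*(7+(9*0)))+x)))
Step 2: at root: (1*(((x+((4*y)*(8*z)))+(((x+1)*(a+x))+((8+x)+(a+b))))*((((8+a)*(b*7))*(7+(9*0)))+x))) -> (((x+((4*y)*(8*z)))+(((x+1)*(a+x))+((8+x)+(a+b))))*((((8+a)*(b*7))*(7+(9*0)))+x)); overall: (1*(((x+((4*y)*(8*z)))+(((x+1)*(a+x))+((8+x)+(a+b))))*((((8+a)*(b*7))*(7+(9*0)))+x))) -> (((x+((4*y)*(8*z)))+(((x+1)*(a+x))+((8+x)+(a+b))))*((((8+a)*(b*7))*(7+(9*0)))+x))
Step 3: at RLRR: (9*0) -> 0; overall: (((x+((4*y)*(8*z)))+(((x+1)*(a+x))+((8+x)+(a+b))))*((((8+a)*(b*7))*(7+(9*0)))+x)) -> (((x+((4*y)*(8*z)))+(((x+1)*(a+x))+((8+x)+(a+b))))*((((8+a)*(b*7))*(7+0))+x))
Step 4: at RLR: (7+0) -> 7; overall: (((x+((4*y)*(8*z)))+(((x+1)*(a+x))+((8+x)+(a+b))))*((((8+a)*(b*7))*(7+0))+x)) -> (((x+((4*y)*(8*z)))+(((x+1)*(a+x))+((8+x)+(a+b))))*((((8+a)*(b*7))*7)+x))
Fixed point: (((x+((4*y)*(8*z)))+(((x+1)*(a+x))+((8+x)+(a+b))))*((((8+a)*(b*7))*7)+x))

Answer: (((x+((4*y)*(8*z)))+(((x+1)*(a+x))+((8+x)+(a+b))))*((((8+a)*(b*7))*7)+x))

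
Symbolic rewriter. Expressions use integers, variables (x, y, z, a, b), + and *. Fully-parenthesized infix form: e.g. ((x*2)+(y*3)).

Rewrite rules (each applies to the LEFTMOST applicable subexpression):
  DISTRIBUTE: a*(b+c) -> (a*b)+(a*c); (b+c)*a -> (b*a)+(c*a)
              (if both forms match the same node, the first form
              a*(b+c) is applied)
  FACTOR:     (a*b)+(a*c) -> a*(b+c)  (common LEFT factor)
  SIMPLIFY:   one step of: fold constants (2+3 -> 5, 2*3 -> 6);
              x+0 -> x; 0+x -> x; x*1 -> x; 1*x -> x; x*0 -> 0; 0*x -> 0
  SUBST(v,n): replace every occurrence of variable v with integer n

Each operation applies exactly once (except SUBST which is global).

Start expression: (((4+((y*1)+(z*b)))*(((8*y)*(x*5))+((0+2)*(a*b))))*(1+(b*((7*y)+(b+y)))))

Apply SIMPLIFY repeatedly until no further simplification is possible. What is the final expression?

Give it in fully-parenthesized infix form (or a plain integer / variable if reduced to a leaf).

Start: (((4+((y*1)+(z*b)))*(((8*y)*(x*5))+((0+2)*(a*b))))*(1+(b*((7*y)+(b+y)))))
Step 1: at LLRL: (y*1) -> y; overall: (((4+((y*1)+(z*b)))*(((8*y)*(x*5))+((0+2)*(a*b))))*(1+(b*((7*y)+(b+y))))) -> (((4+(y+(z*b)))*(((8*y)*(x*5))+((0+2)*(a*b))))*(1+(b*((7*y)+(b+y)))))
Step 2: at LRRL: (0+2) -> 2; overall: (((4+(y+(z*b)))*(((8*y)*(x*5))+((0+2)*(a*b))))*(1+(b*((7*y)+(b+y))))) -> (((4+(y+(z*b)))*(((8*y)*(x*5))+(2*(a*b))))*(1+(b*((7*y)+(b+y)))))
Fixed point: (((4+(y+(z*b)))*(((8*y)*(x*5))+(2*(a*b))))*(1+(b*((7*y)+(b+y)))))

Answer: (((4+(y+(z*b)))*(((8*y)*(x*5))+(2*(a*b))))*(1+(b*((7*y)+(b+y)))))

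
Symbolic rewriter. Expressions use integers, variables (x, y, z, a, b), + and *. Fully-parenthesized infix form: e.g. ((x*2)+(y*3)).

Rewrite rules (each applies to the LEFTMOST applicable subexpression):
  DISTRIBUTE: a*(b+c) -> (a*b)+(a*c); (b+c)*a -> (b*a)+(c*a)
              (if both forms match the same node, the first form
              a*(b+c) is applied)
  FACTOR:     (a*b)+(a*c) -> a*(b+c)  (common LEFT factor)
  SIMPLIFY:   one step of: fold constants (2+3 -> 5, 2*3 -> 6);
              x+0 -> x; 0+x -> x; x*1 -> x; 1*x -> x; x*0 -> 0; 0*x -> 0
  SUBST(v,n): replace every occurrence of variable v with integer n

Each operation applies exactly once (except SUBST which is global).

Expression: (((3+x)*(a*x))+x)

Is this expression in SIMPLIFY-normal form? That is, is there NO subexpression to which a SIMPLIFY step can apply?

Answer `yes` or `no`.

Answer: yes

Derivation:
Expression: (((3+x)*(a*x))+x)
Scanning for simplifiable subexpressions (pre-order)...
  at root: (((3+x)*(a*x))+x) (not simplifiable)
  at L: ((3+x)*(a*x)) (not simplifiable)
  at LL: (3+x) (not simplifiable)
  at LR: (a*x) (not simplifiable)
Result: no simplifiable subexpression found -> normal form.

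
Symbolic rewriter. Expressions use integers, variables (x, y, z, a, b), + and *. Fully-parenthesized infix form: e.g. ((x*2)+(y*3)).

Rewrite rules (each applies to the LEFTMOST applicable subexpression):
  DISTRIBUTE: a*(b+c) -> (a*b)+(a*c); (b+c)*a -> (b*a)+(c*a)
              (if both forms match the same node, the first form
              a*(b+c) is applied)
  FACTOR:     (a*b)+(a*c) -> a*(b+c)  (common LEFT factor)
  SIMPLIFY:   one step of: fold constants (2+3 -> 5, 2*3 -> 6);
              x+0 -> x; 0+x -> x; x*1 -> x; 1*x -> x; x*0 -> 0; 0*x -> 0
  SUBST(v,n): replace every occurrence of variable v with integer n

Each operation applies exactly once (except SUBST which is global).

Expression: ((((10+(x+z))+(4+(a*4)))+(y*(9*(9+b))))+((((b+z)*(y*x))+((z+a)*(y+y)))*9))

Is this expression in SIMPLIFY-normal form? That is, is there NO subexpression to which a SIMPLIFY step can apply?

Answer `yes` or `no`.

Answer: yes

Derivation:
Expression: ((((10+(x+z))+(4+(a*4)))+(y*(9*(9+b))))+((((b+z)*(y*x))+((z+a)*(y+y)))*9))
Scanning for simplifiable subexpressions (pre-order)...
  at root: ((((10+(x+z))+(4+(a*4)))+(y*(9*(9+b))))+((((b+z)*(y*x))+((z+a)*(y+y)))*9)) (not simplifiable)
  at L: (((10+(x+z))+(4+(a*4)))+(y*(9*(9+b)))) (not simplifiable)
  at LL: ((10+(x+z))+(4+(a*4))) (not simplifiable)
  at LLL: (10+(x+z)) (not simplifiable)
  at LLLR: (x+z) (not simplifiable)
  at LLR: (4+(a*4)) (not simplifiable)
  at LLRR: (a*4) (not simplifiable)
  at LR: (y*(9*(9+b))) (not simplifiable)
  at LRR: (9*(9+b)) (not simplifiable)
  at LRRR: (9+b) (not simplifiable)
  at R: ((((b+z)*(y*x))+((z+a)*(y+y)))*9) (not simplifiable)
  at RL: (((b+z)*(y*x))+((z+a)*(y+y))) (not simplifiable)
  at RLL: ((b+z)*(y*x)) (not simplifiable)
  at RLLL: (b+z) (not simplifiable)
  at RLLR: (y*x) (not simplifiable)
  at RLR: ((z+a)*(y+y)) (not simplifiable)
  at RLRL: (z+a) (not simplifiable)
  at RLRR: (y+y) (not simplifiable)
Result: no simplifiable subexpression found -> normal form.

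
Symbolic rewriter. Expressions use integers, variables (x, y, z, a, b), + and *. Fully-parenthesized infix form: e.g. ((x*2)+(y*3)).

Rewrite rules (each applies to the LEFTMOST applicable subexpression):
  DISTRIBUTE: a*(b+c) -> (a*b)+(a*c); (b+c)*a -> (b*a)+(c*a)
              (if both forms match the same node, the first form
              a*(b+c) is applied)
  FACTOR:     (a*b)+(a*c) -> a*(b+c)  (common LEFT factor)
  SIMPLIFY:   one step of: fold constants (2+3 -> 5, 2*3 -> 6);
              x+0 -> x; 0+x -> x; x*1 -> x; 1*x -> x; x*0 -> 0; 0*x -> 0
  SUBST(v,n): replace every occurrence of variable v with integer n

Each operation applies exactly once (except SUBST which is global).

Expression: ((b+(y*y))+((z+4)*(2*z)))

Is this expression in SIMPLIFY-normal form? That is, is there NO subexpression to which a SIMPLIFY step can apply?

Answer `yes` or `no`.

Answer: yes

Derivation:
Expression: ((b+(y*y))+((z+4)*(2*z)))
Scanning for simplifiable subexpressions (pre-order)...
  at root: ((b+(y*y))+((z+4)*(2*z))) (not simplifiable)
  at L: (b+(y*y)) (not simplifiable)
  at LR: (y*y) (not simplifiable)
  at R: ((z+4)*(2*z)) (not simplifiable)
  at RL: (z+4) (not simplifiable)
  at RR: (2*z) (not simplifiable)
Result: no simplifiable subexpression found -> normal form.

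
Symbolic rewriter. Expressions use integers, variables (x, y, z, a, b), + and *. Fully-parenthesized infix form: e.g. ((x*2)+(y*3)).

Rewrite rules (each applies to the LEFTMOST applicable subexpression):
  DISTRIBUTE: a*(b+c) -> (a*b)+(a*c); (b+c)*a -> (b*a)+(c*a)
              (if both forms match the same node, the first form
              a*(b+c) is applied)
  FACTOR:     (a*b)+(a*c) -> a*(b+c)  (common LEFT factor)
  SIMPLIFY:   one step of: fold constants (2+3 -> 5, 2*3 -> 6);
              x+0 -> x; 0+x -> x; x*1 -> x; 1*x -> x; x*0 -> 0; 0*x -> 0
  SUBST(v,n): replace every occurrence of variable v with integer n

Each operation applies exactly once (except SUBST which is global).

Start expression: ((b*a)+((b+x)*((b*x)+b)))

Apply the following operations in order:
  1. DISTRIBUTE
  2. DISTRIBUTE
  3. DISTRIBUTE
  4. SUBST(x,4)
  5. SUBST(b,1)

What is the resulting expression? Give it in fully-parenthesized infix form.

Start: ((b*a)+((b+x)*((b*x)+b)))
Apply DISTRIBUTE at R (target: ((b+x)*((b*x)+b))): ((b*a)+((b+x)*((b*x)+b))) -> ((b*a)+(((b+x)*(b*x))+((b+x)*b)))
Apply DISTRIBUTE at RL (target: ((b+x)*(b*x))): ((b*a)+(((b+x)*(b*x))+((b+x)*b))) -> ((b*a)+(((b*(b*x))+(x*(b*x)))+((b+x)*b)))
Apply DISTRIBUTE at RR (target: ((b+x)*b)): ((b*a)+(((b*(b*x))+(x*(b*x)))+((b+x)*b))) -> ((b*a)+(((b*(b*x))+(x*(b*x)))+((b*b)+(x*b))))
Apply SUBST(x,4): ((b*a)+(((b*(b*x))+(x*(b*x)))+((b*b)+(x*b)))) -> ((b*a)+(((b*(b*4))+(4*(b*4)))+((b*b)+(4*b))))
Apply SUBST(b,1): ((b*a)+(((b*(b*4))+(4*(b*4)))+((b*b)+(4*b)))) -> ((1*a)+(((1*(1*4))+(4*(1*4)))+((1*1)+(4*1))))

Answer: ((1*a)+(((1*(1*4))+(4*(1*4)))+((1*1)+(4*1))))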